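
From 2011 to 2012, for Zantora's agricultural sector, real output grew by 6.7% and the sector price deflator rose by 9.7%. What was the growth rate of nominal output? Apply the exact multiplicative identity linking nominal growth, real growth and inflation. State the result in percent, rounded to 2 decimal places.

17.05%

(1 + g_nom) = (1 + g_real)(1 + π) = 1.0670 × 1.0970 = 1.17050.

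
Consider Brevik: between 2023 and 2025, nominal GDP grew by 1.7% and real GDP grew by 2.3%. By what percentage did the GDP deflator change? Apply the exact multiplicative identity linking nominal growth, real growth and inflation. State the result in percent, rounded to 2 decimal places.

(1 + g_nom) = (1 + g_real)(1 + π), so π = 1.0170 / 1.0230 − 1 = -0.00587.

-0.59%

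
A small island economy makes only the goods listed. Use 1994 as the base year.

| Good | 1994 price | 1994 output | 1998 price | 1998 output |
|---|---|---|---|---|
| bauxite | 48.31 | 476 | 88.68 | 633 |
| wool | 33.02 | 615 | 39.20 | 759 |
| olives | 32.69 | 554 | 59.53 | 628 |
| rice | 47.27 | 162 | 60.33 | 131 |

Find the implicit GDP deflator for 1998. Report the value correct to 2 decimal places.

Nominal GDP 1998 = 88.68·633 + 39.20·759 + 59.53·628 + 60.33·131 = 131175.31.
Real GDP 1998 (at 1994 prices) = 48.31·633 + 33.02·759 + 32.69·628 + 47.27·131 = 82364.10.
Deflator = Nominal/Real × 100 = 131175.31/82364.10 × 100 = 159.263.

159.26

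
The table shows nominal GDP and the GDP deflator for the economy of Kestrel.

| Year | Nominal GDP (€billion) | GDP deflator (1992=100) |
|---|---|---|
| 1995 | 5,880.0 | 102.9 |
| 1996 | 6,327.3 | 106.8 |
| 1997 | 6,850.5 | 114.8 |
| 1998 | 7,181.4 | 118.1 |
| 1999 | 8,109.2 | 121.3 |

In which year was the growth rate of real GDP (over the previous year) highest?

1999

1996: real = 6327.3/1.068 = 5924.44; growth vs 1995 (5714.29) = 3.68%.
1997: real = 6850.5/1.148 = 5967.33; growth vs 1996 (5924.44) = 0.72%.
1998: real = 7181.4/1.181 = 6080.78; growth vs 1997 (5967.33) = 1.90%.
1999: real = 8109.2/1.213 = 6685.24; growth vs 1998 (6080.78) = 9.94%.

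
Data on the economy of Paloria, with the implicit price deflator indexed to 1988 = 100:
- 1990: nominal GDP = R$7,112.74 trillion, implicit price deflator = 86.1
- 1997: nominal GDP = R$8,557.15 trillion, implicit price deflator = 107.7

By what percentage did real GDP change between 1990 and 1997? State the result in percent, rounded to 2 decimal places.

Real GDP 1990 = 7112.74 / 0.861 = 8261.02.
Real GDP 1997 = 8557.15 / 1.077 = 7945.36.
Real growth = 7945.36 / 8261.02 − 1 = -0.0382.

-3.82%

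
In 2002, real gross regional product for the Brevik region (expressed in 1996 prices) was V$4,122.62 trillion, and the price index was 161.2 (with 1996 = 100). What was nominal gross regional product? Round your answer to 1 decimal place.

V$6,645.7 trillion

Nominal gross regional product = Real × (price index/100) = 4122.62 × 1.612 = 6645.66.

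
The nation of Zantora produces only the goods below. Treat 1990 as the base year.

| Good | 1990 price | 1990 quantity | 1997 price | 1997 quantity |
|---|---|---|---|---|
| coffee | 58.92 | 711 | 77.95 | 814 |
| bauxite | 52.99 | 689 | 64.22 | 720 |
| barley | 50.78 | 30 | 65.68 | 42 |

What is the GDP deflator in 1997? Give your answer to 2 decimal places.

Nominal GDP 1997 = 77.95·814 + 64.22·720 + 65.68·42 = 112448.26.
Real GDP 1997 (at 1990 prices) = 58.92·814 + 52.99·720 + 50.78·42 = 88246.44.
Deflator = Nominal/Real × 100 = 112448.26/88246.44 × 100 = 127.425.

127.43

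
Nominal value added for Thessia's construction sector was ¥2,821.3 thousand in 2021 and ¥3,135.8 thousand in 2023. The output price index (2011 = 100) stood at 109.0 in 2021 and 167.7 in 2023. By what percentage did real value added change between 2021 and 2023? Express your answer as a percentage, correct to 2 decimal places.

Real value added 2021 = 2821.3 / 1.090 = 2588.35.
Real value added 2023 = 3135.8 / 1.677 = 1869.89.
Real growth = 1869.89 / 2588.35 − 1 = -0.2776.

-27.76%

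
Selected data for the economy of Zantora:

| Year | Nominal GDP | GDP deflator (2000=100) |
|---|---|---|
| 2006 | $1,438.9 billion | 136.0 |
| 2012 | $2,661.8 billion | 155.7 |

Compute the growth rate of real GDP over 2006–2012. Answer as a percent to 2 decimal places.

Real GDP 2006 = 1438.9 / 1.360 = 1058.01.
Real GDP 2012 = 2661.8 / 1.557 = 1709.57.
Real growth = 1709.57 / 1058.01 − 1 = 0.6158.

61.58%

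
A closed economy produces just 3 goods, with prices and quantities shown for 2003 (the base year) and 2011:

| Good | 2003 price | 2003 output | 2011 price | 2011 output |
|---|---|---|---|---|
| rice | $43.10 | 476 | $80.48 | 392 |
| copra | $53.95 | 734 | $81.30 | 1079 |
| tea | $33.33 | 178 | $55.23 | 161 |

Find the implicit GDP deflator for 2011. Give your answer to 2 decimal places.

Nominal GDP 2011 = 80.48·392 + 81.30·1079 + 55.23·161 = 128162.89.
Real GDP 2011 (at 2003 prices) = 43.10·392 + 53.95·1079 + 33.33·161 = 80473.38.
Deflator = Nominal/Real × 100 = 128162.89/80473.38 × 100 = 159.261.

159.26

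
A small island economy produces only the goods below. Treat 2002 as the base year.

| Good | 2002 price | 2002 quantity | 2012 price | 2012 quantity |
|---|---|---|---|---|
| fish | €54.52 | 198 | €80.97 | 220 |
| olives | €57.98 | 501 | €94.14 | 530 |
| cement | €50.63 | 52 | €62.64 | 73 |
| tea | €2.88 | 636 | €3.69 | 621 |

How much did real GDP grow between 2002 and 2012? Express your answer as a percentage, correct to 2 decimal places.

8.80%

Real GDP 2002 = Nominal GDP 2002 = 54.52·198 + 57.98·501 + 50.63·52 + 2.88·636 = 44307.38.
Real GDP 2012 (at 2002 prices) = 54.52·220 + 57.98·530 + 50.63·73 + 2.88·621 = 48208.27.
Real growth = 48208.27/44307.38 − 1 = 0.0880.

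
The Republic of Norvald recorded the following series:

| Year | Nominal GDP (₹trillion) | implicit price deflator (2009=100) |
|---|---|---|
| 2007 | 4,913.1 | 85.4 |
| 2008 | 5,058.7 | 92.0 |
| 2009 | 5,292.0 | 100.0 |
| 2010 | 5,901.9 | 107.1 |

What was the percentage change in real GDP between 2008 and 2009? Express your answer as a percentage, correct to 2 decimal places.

Real GDP 2008 = 5058.7/0.920 = 5498.59.
Real GDP 2009 = 5292.0/1.000 = 5292.00.
Change = 5292.00/5498.59 − 1 = -0.0376.

-3.76%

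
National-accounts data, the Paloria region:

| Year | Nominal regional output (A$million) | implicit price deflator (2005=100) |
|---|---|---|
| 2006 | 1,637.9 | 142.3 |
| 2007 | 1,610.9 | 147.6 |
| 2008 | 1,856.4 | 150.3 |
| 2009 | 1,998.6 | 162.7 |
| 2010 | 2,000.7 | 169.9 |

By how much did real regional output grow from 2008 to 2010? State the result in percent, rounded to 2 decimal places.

-4.66%

Real regional output 2008 = 1856.4/1.503 = 1235.13.
Real regional output 2010 = 2000.7/1.699 = 1177.58.
Change = 1177.58/1235.13 − 1 = -0.0466.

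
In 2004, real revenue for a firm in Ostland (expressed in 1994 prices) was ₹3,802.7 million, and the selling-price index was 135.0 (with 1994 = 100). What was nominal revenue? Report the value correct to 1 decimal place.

Nominal revenue = Real × (selling-price index/100) = 3802.7 × 1.350 = 5133.65.

₹5,133.6 million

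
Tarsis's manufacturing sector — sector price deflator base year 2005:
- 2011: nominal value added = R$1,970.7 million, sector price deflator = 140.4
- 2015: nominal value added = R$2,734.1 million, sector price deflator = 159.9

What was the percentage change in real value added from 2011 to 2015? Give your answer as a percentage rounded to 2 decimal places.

21.82%

Deflate each year: 2011 → 1970.7/1.404 = 1403.63; 2015 → 2734.1/1.599 = 1709.88.
So real value added changed by 1709.88/1403.63 − 1 = 0.2182, i.e. 21.82%.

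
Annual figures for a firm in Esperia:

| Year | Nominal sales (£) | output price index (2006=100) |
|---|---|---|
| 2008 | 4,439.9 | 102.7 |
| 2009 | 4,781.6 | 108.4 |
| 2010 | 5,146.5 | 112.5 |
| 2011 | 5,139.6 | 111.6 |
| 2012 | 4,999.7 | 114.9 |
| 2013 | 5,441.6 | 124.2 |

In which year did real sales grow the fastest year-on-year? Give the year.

2009: real = 4781.6/1.084 = 4411.07; growth vs 2008 (4323.17) = 2.03%.
2010: real = 5146.5/1.125 = 4574.67; growth vs 2009 (4411.07) = 3.71%.
2011: real = 5139.6/1.116 = 4605.38; growth vs 2010 (4574.67) = 0.67%.
2012: real = 4999.7/1.149 = 4351.35; growth vs 2011 (4605.38) = -5.52%.
2013: real = 5441.6/1.242 = 4381.32; growth vs 2012 (4351.35) = 0.69%.

2010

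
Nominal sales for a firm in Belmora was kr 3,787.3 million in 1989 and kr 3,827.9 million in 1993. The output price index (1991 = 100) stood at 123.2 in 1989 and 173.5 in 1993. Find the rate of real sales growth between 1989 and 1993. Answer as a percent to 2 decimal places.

Real sales 1989 = 3787.3 / 1.232 = 3074.11.
Real sales 1993 = 3827.9 / 1.735 = 2206.28.
Real growth = 2206.28 / 3074.11 − 1 = -0.2823.

-28.23%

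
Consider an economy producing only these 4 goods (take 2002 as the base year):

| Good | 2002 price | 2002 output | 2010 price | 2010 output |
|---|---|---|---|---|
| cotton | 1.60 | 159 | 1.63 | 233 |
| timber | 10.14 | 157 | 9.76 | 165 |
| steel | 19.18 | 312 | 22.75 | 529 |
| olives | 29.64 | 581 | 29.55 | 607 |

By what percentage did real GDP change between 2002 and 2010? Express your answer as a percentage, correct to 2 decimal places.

20.49%

Real GDP 2002 = Nominal GDP 2002 = 1.60·159 + 10.14·157 + 19.18·312 + 29.64·581 = 25051.38.
Real GDP 2010 (at 2002 prices) = 1.60·233 + 10.14·165 + 19.18·529 + 29.64·607 = 30183.60.
Real growth = 30183.60/25051.38 − 1 = 0.2049.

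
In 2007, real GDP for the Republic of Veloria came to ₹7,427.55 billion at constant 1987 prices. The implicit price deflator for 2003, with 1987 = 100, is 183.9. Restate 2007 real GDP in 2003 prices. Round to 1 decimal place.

₹13,659.3 billion

Real GDP in 2003 prices = Real GDP in 1987 prices × (P_2003/P_1987) = 7427.55 × 1.839 = 13659.26.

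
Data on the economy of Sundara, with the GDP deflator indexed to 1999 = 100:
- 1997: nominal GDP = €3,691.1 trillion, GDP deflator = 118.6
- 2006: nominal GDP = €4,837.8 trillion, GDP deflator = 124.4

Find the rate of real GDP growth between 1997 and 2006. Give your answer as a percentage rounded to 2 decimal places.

Real GDP 1997 = 3691.1 / 1.186 = 3112.23.
Real GDP 2006 = 4837.8 / 1.244 = 3888.91.
Real growth = 3888.91 / 3112.23 − 1 = 0.2496.

24.96%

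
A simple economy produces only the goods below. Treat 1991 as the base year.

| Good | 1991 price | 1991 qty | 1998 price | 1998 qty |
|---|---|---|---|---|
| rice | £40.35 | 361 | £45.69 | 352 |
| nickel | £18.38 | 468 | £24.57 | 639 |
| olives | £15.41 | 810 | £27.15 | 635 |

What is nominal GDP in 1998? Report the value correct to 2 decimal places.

£49023.36

Nominal GDP 1998 = Σ (p_1998 × q_1998) = 45.69·352 + 24.57·639 + 27.15·635 = 49023.36.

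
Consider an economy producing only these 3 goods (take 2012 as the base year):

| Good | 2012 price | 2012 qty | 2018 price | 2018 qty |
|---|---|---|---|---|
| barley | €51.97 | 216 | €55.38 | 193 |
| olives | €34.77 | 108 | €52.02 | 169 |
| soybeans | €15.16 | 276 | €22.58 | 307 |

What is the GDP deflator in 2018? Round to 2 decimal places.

128.46

Nominal GDP 2018 = 55.38·193 + 52.02·169 + 22.58·307 = 26411.78.
Real GDP 2018 (at 2012 prices) = 51.97·193 + 34.77·169 + 15.16·307 = 20560.46.
Deflator = Nominal/Real × 100 = 26411.78/20560.46 × 100 = 128.459.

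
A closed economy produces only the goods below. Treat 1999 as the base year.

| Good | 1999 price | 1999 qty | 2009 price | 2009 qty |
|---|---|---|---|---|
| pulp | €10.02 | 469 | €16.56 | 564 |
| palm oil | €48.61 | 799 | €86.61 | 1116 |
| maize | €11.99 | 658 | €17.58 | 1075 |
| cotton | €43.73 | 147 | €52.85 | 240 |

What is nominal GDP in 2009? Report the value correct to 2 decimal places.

Nominal GDP 2009 = Σ (p_2009 × q_2009) = 16.56·564 + 86.61·1116 + 17.58·1075 + 52.85·240 = 137579.10.

€137579.10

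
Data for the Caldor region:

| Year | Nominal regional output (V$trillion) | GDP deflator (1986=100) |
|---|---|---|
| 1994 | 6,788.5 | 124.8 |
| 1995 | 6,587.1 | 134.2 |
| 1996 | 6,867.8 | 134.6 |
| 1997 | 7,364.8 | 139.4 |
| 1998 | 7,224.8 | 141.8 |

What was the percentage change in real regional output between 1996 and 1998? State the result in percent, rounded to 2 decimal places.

Real regional output 1996 = 6867.8/1.346 = 5102.38.
Real regional output 1998 = 7224.8/1.418 = 5095.06.
Change = 5095.06/5102.38 − 1 = -0.0014.

-0.14%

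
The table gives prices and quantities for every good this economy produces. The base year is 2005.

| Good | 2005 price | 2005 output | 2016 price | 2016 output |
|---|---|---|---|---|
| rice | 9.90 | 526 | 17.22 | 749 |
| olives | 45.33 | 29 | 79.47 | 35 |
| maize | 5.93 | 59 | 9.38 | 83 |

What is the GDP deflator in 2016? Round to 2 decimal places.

Nominal GDP 2016 = 17.22·749 + 79.47·35 + 9.38·83 = 16457.77.
Real GDP 2016 (at 2005 prices) = 9.90·749 + 45.33·35 + 5.93·83 = 9493.84.
Deflator = Nominal/Real × 100 = 16457.77/9493.84 × 100 = 173.352.

173.35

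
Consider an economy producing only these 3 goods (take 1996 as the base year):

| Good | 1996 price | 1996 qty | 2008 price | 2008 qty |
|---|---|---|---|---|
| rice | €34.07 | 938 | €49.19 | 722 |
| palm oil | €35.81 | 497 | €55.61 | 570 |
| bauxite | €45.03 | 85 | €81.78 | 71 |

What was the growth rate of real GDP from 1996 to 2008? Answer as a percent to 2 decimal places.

-10.03%

Real GDP 1996 = Nominal GDP 1996 = 34.07·938 + 35.81·497 + 45.03·85 = 53582.78.
Real GDP 2008 (at 1996 prices) = 34.07·722 + 35.81·570 + 45.03·71 = 48207.37.
Real growth = 48207.37/53582.78 − 1 = -0.1003.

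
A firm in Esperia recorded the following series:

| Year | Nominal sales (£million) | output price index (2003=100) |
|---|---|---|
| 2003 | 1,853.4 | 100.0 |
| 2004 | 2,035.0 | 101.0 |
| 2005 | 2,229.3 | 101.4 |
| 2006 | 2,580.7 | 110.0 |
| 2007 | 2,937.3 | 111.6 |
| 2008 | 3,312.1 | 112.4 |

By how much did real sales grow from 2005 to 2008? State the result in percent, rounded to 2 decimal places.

34.03%

Real sales 2005 = 2229.3/1.014 = 2198.52.
Real sales 2008 = 3312.1/1.124 = 2946.71.
Change = 2946.71/2198.52 − 1 = 0.3403.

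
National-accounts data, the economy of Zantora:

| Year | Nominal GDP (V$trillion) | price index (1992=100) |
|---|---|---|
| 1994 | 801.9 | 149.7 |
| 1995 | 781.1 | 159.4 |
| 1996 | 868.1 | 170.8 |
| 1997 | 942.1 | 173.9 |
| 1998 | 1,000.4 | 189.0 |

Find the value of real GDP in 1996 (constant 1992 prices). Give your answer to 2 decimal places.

Real GDP 1996 = 868.1 / 1.708 = 508.26.

V$508.26 trillion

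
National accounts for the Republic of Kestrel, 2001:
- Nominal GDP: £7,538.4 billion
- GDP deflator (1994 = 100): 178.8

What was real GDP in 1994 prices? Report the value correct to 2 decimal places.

Real GDP = Nominal / (GDP deflator/100) = 7538.4 / 1.788 = 4216.11.

£4,216.11 billion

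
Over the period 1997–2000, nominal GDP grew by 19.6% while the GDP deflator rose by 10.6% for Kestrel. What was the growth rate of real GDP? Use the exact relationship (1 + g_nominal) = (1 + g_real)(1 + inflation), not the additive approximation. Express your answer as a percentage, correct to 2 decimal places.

8.14%

(1 + g_nom) = (1 + g_real)(1 + π), so g_real = 1.1960 / 1.1060 − 1 = 0.08137.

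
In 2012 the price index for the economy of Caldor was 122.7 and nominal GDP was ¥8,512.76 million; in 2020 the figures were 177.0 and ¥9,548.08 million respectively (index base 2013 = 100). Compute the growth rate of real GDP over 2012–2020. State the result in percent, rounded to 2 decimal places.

Real GDP 2012 = 8512.76 / 1.227 = 6937.86.
Real GDP 2020 = 9548.08 / 1.770 = 5394.40.
Real growth = 5394.40 / 6937.86 − 1 = -0.2225.

-22.25%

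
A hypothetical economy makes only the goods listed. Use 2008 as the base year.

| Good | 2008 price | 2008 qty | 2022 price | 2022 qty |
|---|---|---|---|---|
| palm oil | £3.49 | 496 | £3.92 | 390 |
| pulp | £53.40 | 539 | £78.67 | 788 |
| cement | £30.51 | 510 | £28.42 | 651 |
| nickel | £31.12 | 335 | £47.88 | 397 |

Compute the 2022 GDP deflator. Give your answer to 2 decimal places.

133.54

Nominal GDP 2022 = 3.92·390 + 78.67·788 + 28.42·651 + 47.88·397 = 101030.54.
Real GDP 2022 (at 2008 prices) = 3.49·390 + 53.40·788 + 30.51·651 + 31.12·397 = 75656.95.
Deflator = Nominal/Real × 100 = 101030.54/75656.95 × 100 = 133.538.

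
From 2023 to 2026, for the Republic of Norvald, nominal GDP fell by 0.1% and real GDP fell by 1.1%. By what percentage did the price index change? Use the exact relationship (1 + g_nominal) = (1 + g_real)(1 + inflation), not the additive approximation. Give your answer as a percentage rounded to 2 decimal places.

(1 + g_nom) = (1 + g_real)(1 + π), so π = 0.9990 / 0.9890 − 1 = 0.01011.

1.01%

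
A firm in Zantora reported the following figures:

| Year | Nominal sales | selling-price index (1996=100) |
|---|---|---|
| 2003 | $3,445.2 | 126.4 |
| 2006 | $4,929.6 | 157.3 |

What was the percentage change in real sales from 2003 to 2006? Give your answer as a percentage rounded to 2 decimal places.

14.98%

Real sales 2003 = 3445.2 / 1.264 = 2725.63.
Real sales 2006 = 4929.6 / 1.573 = 3133.88.
Real growth = 3133.88 / 2725.63 − 1 = 0.1498.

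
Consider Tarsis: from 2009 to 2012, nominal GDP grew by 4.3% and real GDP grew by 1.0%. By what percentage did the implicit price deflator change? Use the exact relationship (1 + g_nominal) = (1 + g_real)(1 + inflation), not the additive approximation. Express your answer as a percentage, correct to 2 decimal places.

(1 + g_nom) = (1 + g_real)(1 + π), so π = 1.0430 / 1.0100 − 1 = 0.03267.

3.27%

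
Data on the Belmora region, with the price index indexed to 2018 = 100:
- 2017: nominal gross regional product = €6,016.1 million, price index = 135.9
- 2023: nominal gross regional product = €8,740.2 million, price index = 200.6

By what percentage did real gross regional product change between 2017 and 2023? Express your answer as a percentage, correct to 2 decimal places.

Real gross regional product 2017 = 6016.1 / 1.359 = 4426.86.
Real gross regional product 2023 = 8740.2 / 2.006 = 4357.03.
Real growth = 4357.03 / 4426.86 − 1 = -0.0158.

-1.58%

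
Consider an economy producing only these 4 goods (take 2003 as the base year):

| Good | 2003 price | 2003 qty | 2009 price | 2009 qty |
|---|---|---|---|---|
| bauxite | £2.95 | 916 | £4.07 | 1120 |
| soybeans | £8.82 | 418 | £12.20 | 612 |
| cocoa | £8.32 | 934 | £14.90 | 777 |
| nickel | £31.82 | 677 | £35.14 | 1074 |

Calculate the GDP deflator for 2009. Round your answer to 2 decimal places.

Nominal GDP 2009 = 4.07·1120 + 12.20·612 + 14.90·777 + 35.14·1074 = 61342.46.
Real GDP 2009 (at 2003 prices) = 2.95·1120 + 8.82·612 + 8.32·777 + 31.82·1074 = 49341.16.
Deflator = Nominal/Real × 100 = 61342.46/49341.16 × 100 = 124.323.

124.32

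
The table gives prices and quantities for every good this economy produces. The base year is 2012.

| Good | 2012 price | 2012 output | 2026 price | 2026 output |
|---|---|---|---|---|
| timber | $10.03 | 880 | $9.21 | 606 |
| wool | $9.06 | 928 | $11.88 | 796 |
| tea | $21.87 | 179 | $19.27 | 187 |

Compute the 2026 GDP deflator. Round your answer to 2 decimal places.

107.26

Nominal GDP 2026 = 9.21·606 + 11.88·796 + 19.27·187 = 18641.23.
Real GDP 2026 (at 2012 prices) = 10.03·606 + 9.06·796 + 21.87·187 = 17379.63.
Deflator = Nominal/Real × 100 = 18641.23/17379.63 × 100 = 107.259.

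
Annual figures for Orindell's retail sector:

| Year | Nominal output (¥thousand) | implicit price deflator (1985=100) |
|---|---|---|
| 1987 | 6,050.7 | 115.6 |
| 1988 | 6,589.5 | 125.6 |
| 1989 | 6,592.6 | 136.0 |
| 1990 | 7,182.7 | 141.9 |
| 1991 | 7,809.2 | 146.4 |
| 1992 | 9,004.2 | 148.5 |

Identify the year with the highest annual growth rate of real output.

1992

1988: real = 6589.5/1.256 = 5246.42; growth vs 1987 (5234.17) = 0.23%.
1989: real = 6592.6/1.360 = 4847.50; growth vs 1988 (5246.42) = -7.60%.
1990: real = 7182.7/1.419 = 5061.80; growth vs 1989 (4847.50) = 4.42%.
1991: real = 7809.2/1.464 = 5334.15; growth vs 1990 (5061.80) = 5.38%.
1992: real = 9004.2/1.485 = 6063.43; growth vs 1991 (5334.15) = 13.67%.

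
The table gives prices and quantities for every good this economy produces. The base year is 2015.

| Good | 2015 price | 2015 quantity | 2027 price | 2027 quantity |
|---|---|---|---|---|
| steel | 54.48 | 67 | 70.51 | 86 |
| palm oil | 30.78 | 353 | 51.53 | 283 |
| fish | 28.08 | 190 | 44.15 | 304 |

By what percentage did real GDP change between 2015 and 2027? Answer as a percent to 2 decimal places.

10.49%

Real GDP 2015 = Nominal GDP 2015 = 54.48·67 + 30.78·353 + 28.08·190 = 19850.70.
Real GDP 2027 (at 2015 prices) = 54.48·86 + 30.78·283 + 28.08·304 = 21932.34.
Real growth = 21932.34/19850.70 − 1 = 0.1049.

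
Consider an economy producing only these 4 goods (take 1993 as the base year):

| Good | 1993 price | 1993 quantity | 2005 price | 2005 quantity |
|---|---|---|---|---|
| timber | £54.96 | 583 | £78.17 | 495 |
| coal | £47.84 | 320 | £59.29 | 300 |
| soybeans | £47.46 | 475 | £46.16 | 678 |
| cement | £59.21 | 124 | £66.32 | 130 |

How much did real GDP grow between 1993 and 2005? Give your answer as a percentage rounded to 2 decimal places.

Real GDP 1993 = Nominal GDP 1993 = 54.96·583 + 47.84·320 + 47.46·475 + 59.21·124 = 77236.02.
Real GDP 2005 (at 1993 prices) = 54.96·495 + 47.84·300 + 47.46·678 + 59.21·130 = 81432.38.
Real growth = 81432.38/77236.02 − 1 = 0.0543.

5.43%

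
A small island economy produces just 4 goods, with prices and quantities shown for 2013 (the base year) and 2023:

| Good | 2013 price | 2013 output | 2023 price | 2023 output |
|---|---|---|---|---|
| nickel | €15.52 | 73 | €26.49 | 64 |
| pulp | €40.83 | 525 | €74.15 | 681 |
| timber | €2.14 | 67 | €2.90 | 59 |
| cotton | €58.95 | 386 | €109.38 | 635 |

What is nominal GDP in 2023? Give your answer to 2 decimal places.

Nominal GDP 2023 = Σ (p_2023 × q_2023) = 26.49·64 + 74.15·681 + 2.90·59 + 109.38·635 = 121818.91.

€121818.91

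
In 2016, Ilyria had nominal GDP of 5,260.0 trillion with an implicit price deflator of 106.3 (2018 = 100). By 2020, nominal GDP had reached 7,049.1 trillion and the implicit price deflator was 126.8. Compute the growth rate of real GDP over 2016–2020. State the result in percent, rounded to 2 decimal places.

Real GDP 2016 = 5260.0 / 1.063 = 4948.26.
Real GDP 2020 = 7049.1 / 1.268 = 5559.23.
Real growth = 5559.23 / 4948.26 − 1 = 0.1235.

12.35%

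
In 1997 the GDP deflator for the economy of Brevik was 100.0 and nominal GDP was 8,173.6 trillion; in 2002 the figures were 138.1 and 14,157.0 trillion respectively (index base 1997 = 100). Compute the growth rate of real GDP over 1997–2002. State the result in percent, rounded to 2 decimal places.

25.42%

Real GDP 1997 = 8173.6 / 1.000 = 8173.60.
Real GDP 2002 = 14157.0 / 1.381 = 10251.27.
Real growth = 10251.27 / 8173.60 − 1 = 0.2542.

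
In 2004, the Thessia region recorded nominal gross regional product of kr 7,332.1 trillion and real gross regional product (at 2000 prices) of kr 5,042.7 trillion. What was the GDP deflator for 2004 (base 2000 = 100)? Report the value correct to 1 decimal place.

GDP deflator = (Nominal / Real) × 100 = 7332.1 / 5042.7 × 100 = 145.40.

145.4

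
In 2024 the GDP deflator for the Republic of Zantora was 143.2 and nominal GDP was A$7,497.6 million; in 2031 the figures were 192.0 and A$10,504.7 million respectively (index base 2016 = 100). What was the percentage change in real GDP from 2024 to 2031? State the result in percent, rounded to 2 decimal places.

4.50%

Deflate each year: 2024 → 7497.6/1.432 = 5235.75; 2031 → 10504.7/1.920 = 5471.20.
So real GDP changed by 5471.20/5235.75 − 1 = 0.0450, i.e. 4.50%.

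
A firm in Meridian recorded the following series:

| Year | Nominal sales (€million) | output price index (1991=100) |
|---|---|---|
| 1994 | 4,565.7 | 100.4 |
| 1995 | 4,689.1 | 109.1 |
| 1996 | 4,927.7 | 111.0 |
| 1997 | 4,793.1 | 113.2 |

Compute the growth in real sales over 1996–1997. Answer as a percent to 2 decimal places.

Real sales 1996 = 4927.7/1.110 = 4439.37.
Real sales 1997 = 4793.1/1.132 = 4234.19.
Change = 4234.19/4439.37 − 1 = -0.0462.

-4.62%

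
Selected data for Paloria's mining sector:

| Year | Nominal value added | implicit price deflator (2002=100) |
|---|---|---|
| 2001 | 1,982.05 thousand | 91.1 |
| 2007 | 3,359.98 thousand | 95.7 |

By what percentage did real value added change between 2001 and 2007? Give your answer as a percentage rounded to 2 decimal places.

Deflate each year: 2001 → 1982.05/0.911 = 2175.69; 2007 → 3359.98/0.957 = 3510.95.
So real value added changed by 3510.95/2175.69 − 1 = 0.6137, i.e. 61.37%.

61.37%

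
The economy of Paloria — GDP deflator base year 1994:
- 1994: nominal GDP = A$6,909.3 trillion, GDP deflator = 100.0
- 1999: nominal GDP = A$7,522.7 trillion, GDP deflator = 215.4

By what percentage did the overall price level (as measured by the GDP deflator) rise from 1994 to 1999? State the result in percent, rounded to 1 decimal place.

115.4%

Price-level change = 215.4 / 100.0 − 1 = 1.1540.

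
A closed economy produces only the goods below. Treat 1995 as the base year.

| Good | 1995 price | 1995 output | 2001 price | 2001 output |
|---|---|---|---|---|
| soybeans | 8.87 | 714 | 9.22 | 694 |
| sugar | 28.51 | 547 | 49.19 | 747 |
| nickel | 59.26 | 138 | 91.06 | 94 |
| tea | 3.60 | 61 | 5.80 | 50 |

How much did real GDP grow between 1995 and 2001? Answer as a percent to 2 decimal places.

Real GDP 1995 = Nominal GDP 1995 = 8.87·714 + 28.51·547 + 59.26·138 + 3.60·61 = 30325.63.
Real GDP 2001 (at 1995 prices) = 8.87·694 + 28.51·747 + 59.26·94 + 3.60·50 = 33203.19.
Real growth = 33203.19/30325.63 − 1 = 0.0949.

9.49%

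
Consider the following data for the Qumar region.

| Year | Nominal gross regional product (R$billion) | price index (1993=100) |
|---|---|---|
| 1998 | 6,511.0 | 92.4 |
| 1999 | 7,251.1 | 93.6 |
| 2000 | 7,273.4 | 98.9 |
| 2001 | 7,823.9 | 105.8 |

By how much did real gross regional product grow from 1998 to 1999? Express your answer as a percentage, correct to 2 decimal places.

9.94%

Real gross regional product 1998 = 6511.0/0.924 = 7046.54.
Real gross regional product 1999 = 7251.1/0.936 = 7746.90.
Change = 7746.90/7046.54 − 1 = 0.0994.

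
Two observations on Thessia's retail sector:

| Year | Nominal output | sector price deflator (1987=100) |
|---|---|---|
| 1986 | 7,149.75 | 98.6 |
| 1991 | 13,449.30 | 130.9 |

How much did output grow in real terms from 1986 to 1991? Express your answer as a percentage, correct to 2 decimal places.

41.69%

Real output 1986 = 7149.75 / 0.986 = 7251.27.
Real output 1991 = 13449.30 / 1.309 = 10274.48.
Real growth = 10274.48 / 7251.27 − 1 = 0.4169.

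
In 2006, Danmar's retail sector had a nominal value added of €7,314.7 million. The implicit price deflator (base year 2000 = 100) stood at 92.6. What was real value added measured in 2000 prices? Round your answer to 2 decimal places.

€7,899.24 million

Real value added = Nominal / (implicit price deflator/100) = 7314.7 / 0.926 = 7899.24.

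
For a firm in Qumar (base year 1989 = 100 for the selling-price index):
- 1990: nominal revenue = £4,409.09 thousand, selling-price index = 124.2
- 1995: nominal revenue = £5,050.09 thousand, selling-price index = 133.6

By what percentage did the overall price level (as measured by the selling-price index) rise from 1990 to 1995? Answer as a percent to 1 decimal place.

7.6%

Price-level change = 133.6 / 124.2 − 1 = 0.0757.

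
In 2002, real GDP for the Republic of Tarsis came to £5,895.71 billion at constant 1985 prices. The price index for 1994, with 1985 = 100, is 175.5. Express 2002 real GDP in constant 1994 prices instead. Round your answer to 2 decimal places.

Real GDP in 1994 prices = Real GDP in 1985 prices × (P_1994/P_1985) = 5895.71 × 1.755 = 10346.97.

£10,346.97 billion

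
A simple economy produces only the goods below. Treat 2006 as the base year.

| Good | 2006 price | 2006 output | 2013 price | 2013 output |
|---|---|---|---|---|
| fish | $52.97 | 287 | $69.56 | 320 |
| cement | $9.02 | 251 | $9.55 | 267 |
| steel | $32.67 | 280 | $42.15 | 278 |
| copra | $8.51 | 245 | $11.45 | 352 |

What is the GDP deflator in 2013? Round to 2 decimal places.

129.01

Nominal GDP 2013 = 69.56·320 + 9.55·267 + 42.15·278 + 11.45·352 = 40557.15.
Real GDP 2013 (at 2006 prices) = 52.97·320 + 9.02·267 + 32.67·278 + 8.51·352 = 31436.52.
Deflator = Nominal/Real × 100 = 40557.15/31436.52 × 100 = 129.013.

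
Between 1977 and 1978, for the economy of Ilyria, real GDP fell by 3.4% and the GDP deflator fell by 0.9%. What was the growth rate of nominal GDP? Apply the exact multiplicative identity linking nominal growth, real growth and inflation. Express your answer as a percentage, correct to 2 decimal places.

-4.27%

(1 + g_nom) = (1 + g_real)(1 + π) = 0.9660 × 0.9910 = 0.95731.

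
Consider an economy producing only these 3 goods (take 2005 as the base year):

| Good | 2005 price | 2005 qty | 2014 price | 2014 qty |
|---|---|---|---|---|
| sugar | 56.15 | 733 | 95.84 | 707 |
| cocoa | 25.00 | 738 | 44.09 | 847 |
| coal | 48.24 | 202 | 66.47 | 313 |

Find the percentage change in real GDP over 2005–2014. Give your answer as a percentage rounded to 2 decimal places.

9.55%

Real GDP 2005 = Nominal GDP 2005 = 56.15·733 + 25.00·738 + 48.24·202 = 69352.43.
Real GDP 2014 (at 2005 prices) = 56.15·707 + 25.00·847 + 48.24·313 = 75972.17.
Real growth = 75972.17/69352.43 − 1 = 0.0955.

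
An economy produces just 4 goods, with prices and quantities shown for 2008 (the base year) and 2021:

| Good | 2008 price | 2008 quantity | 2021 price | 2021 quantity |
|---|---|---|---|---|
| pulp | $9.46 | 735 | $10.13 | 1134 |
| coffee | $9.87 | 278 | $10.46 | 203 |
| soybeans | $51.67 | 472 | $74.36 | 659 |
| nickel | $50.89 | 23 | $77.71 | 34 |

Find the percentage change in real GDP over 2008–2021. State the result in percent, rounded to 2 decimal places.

Real GDP 2008 = Nominal GDP 2008 = 9.46·735 + 9.87·278 + 51.67·472 + 50.89·23 = 35255.67.
Real GDP 2021 (at 2008 prices) = 9.46·1134 + 9.87·203 + 51.67·659 + 50.89·34 = 48512.04.
Real growth = 48512.04/35255.67 − 1 = 0.3760.

37.60%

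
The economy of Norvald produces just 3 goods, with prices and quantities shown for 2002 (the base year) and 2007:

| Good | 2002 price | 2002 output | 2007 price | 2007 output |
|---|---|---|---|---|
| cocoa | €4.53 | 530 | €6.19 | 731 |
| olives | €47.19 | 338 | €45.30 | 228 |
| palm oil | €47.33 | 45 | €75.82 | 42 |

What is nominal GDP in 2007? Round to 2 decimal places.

Nominal GDP 2007 = Σ (p_2007 × q_2007) = 6.19·731 + 45.30·228 + 75.82·42 = 18037.73.

€18037.73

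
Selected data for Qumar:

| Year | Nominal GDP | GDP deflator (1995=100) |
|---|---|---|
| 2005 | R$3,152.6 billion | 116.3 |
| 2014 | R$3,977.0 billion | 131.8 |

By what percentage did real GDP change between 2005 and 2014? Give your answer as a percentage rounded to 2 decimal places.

Real GDP 2005 = 3152.6 / 1.163 = 2710.75.
Real GDP 2014 = 3977.0 / 1.318 = 3017.45.
Real growth = 3017.45 / 2710.75 − 1 = 0.1131.

11.31%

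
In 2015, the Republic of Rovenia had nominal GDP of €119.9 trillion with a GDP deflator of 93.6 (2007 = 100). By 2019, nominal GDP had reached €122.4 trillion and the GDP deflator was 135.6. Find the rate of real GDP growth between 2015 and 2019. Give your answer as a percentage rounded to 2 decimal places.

Deflate each year: 2015 → 119.9/0.936 = 128.10; 2019 → 122.4/1.356 = 90.27.
So real GDP changed by 90.27/128.10 − 1 = -0.2953, i.e. -29.53%.

-29.53%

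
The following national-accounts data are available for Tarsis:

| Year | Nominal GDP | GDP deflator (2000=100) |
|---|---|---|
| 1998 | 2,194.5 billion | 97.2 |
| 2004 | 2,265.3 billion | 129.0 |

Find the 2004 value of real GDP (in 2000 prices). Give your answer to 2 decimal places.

1,756.05 billion

Real GDP = Nominal / (GDP deflator/100) = 2265.3 / 1.290 = 1756.05.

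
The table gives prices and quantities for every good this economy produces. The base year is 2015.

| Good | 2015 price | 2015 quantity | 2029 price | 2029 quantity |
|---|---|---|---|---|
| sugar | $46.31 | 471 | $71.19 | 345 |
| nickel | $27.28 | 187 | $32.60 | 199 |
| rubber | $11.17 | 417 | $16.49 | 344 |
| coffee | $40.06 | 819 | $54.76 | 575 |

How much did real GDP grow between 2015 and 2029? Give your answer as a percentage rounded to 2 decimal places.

Real GDP 2015 = Nominal GDP 2015 = 46.31·471 + 27.28·187 + 11.17·417 + 40.06·819 = 64380.40.
Real GDP 2029 (at 2015 prices) = 46.31·345 + 27.28·199 + 11.17·344 + 40.06·575 = 48282.65.
Real growth = 48282.65/64380.40 − 1 = -0.2500.

-25.00%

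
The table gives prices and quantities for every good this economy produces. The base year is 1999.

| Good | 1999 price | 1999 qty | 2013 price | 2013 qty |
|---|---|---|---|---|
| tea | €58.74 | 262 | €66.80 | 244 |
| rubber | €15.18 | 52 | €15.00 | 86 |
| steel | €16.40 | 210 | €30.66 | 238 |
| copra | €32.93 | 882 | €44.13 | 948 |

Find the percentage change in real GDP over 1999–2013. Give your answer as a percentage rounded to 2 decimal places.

Real GDP 1999 = Nominal GDP 1999 = 58.74·262 + 15.18·52 + 16.40·210 + 32.93·882 = 48667.50.
Real GDP 2013 (at 1999 prices) = 58.74·244 + 15.18·86 + 16.40·238 + 32.93·948 = 50758.88.
Real growth = 50758.88/48667.50 − 1 = 0.0430.

4.30%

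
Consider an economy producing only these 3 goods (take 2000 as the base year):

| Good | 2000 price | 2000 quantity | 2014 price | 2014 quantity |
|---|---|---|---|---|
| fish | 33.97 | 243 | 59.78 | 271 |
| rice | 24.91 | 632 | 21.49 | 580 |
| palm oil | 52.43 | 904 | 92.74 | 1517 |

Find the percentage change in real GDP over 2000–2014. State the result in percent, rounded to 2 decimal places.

Real GDP 2000 = Nominal GDP 2000 = 33.97·243 + 24.91·632 + 52.43·904 = 71394.55.
Real GDP 2014 (at 2000 prices) = 33.97·271 + 24.91·580 + 52.43·1517 = 103189.98.
Real growth = 103189.98/71394.55 − 1 = 0.4453.

44.53%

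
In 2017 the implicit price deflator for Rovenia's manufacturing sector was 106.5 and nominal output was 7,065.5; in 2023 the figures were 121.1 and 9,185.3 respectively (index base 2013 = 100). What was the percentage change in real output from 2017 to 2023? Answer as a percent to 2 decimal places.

14.33%

Real output 2017 = 7065.5 / 1.065 = 6634.27.
Real output 2023 = 9185.3 / 1.211 = 7584.89.
Real growth = 7584.89 / 6634.27 − 1 = 0.1433.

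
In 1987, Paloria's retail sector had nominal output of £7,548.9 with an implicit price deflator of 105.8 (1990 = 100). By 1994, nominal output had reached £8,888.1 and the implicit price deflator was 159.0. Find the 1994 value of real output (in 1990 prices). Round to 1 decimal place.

Real output = Nominal / (implicit price deflator/100) = 8888.1 / 1.590 = 5590.00.

£5,590.0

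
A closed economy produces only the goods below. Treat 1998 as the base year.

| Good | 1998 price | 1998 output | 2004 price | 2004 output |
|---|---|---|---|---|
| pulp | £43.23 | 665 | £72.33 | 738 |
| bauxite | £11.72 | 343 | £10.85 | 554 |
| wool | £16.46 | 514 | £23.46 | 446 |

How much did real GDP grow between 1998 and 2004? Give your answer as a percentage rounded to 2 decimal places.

Real GDP 1998 = Nominal GDP 1998 = 43.23·665 + 11.72·343 + 16.46·514 = 41228.35.
Real GDP 2004 (at 1998 prices) = 43.23·738 + 11.72·554 + 16.46·446 = 45737.78.
Real growth = 45737.78/41228.35 − 1 = 0.1094.

10.94%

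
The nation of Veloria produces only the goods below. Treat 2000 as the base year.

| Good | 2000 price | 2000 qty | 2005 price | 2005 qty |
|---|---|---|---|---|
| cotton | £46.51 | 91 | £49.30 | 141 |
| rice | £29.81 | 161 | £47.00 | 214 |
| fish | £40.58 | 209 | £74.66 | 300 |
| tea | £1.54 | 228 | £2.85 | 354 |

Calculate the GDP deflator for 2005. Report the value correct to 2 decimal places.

Nominal GDP 2005 = 49.30·141 + 47.00·214 + 74.66·300 + 2.85·354 = 40416.20.
Real GDP 2005 (at 2000 prices) = 46.51·141 + 29.81·214 + 40.58·300 + 1.54·354 = 25656.41.
Deflator = Nominal/Real × 100 = 40416.20/25656.41 × 100 = 157.529.

157.53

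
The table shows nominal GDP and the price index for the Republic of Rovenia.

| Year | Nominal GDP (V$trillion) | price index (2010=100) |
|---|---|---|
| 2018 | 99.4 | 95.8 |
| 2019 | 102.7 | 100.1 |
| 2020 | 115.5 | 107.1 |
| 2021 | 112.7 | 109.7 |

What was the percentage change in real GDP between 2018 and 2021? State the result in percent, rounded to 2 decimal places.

Real GDP 2018 = 99.4/0.958 = 103.76.
Real GDP 2021 = 112.7/1.097 = 102.73.
Change = 102.73/103.76 − 1 = -0.0099.

-0.99%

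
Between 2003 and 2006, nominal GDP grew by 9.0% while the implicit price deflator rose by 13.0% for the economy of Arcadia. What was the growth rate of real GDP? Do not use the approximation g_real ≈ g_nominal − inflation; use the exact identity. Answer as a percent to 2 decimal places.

(1 + g_nom) = (1 + g_real)(1 + π), so g_real = 1.0900 / 1.1300 − 1 = -0.03540.

-3.54%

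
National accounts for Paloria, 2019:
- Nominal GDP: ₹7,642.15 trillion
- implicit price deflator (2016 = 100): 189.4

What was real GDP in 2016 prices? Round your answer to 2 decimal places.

Real GDP = Nominal / (implicit price deflator/100) = 7642.15 / 1.894 = 4034.93.

₹4,034.93 trillion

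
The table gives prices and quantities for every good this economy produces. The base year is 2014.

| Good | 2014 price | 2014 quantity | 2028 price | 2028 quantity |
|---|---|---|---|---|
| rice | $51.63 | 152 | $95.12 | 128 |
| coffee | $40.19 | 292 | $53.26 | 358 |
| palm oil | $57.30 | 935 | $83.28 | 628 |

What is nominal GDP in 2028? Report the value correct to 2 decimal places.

Nominal GDP 2028 = Σ (p_2028 × q_2028) = 95.12·128 + 53.26·358 + 83.28·628 = 83542.28.

$83542.28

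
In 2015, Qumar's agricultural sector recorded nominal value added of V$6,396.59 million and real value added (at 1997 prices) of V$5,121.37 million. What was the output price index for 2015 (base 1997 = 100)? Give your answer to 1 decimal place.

output price index = (Nominal / Real) × 100 = 6396.59 / 5121.37 × 100 = 124.90.

124.9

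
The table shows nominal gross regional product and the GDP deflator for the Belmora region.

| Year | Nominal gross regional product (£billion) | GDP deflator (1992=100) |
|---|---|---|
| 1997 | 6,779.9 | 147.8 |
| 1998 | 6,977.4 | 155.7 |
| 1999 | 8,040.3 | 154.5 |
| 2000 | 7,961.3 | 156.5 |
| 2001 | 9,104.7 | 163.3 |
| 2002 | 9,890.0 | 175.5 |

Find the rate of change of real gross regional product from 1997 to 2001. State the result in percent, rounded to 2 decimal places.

Real gross regional product 1997 = 6779.9/1.478 = 4587.21.
Real gross regional product 2001 = 9104.7/1.633 = 5575.44.
Change = 5575.44/4587.21 − 1 = 0.2154.

21.54%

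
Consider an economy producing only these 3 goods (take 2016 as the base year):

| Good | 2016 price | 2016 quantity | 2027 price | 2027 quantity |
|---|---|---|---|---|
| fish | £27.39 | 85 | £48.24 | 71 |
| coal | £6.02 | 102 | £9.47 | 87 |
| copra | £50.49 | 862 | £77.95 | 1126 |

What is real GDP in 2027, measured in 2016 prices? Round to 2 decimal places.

£59320.17

Real GDP 2027 = Σ (p_2016 × q_2027) = 27.39·71 + 6.02·87 + 50.49·1126 = 59320.17.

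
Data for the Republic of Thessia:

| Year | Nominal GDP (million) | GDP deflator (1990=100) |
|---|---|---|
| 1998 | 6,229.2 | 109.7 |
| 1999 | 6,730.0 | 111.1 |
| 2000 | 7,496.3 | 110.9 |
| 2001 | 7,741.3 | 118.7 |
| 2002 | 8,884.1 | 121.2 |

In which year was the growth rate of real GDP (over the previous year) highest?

2002

1999: real = 6730.0/1.111 = 6057.61; growth vs 1998 (5678.40) = 6.68%.
2000: real = 7496.3/1.109 = 6759.51; growth vs 1999 (6057.61) = 11.59%.
2001: real = 7741.3/1.187 = 6521.74; growth vs 2000 (6759.51) = -3.52%.
2002: real = 8884.1/1.212 = 7330.12; growth vs 2001 (6521.74) = 12.40%.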